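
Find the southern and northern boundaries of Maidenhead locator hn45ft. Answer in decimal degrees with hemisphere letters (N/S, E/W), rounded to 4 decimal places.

Field H=7, N=13: +7·20° lon, +13·10° lat → SW at lon -40°, lat 40°.
Square 4, 5: +4·2° lon, +5·1° lat → SW at lon -32°, lat 45°.
Subsquare f=5, t=19: +5·0.0833333° lon, +19·0.0416667° lat → SW at lon -31.5833°, lat 45.7917°.
Cell spans 0.0833333° lon × 0.0416667° lat.
south 45.7917° N, north 45.8333° N.

45.7917° N, 45.8333° N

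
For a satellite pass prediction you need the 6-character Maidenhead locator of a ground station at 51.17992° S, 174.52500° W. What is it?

AD28rt

Offset from 180°W / 90°S: lon 5.4750°, lat 38.8201°.
Field: 5.4750/20 → 0 → A, 38.8201/10 → 3 → D; chars AD.
Square: 5.4750/2 → 2, 8.8201/1 → 8; chars 28.
Subsquare: 1.4750/0.0833333 → 17 → r, 0.8201/0.0416667 → 19 → t; chars rt.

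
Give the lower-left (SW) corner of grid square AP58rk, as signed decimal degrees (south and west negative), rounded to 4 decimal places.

Field A=0, P=15: +0·20° lon, +15·10° lat → SW at lon -180°, lat 60°.
Square 5, 8: +5·2° lon, +8·1° lat → SW at lon -170°, lat 68°.
Subsquare r=17, k=10: +17·0.0833333° lon, +10·0.0416667° lat → SW at lon -168.583°, lat 68.4167°.
latitude 68.4167, longitude -168.5833.

68.4167, -168.5833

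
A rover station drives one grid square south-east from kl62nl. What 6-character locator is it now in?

Longitude subsquare n = 13; +1 → 14 = o.
Latitude subsquare l = 11; −1 → 10 = k.

KL62ok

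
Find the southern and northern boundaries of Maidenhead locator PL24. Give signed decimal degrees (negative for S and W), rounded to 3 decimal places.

Field P=15, L=11: +15·20° lon, +11·10° lat → SW at lon 120°, lat 20°.
Square 2, 4: +2·2° lon, +4·1° lat → SW at lon 124°, lat 24°.
Cell spans 2° lon × 1° lat.
south 24.000, north 25.000.

24.000, 25.000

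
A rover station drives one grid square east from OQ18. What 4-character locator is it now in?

OQ28

Longitude square 1; +1 → 2.
The latitude characters are unchanged.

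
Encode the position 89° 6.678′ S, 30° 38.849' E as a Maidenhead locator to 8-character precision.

KA50hv73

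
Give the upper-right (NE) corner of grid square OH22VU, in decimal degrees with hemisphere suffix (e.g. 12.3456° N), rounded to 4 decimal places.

17.1250° S, 105.8333° E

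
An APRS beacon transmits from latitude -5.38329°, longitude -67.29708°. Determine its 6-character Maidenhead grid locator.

FI64io

Offset from 180°W / 90°S: lon 112.7029°, lat 84.6167°.
Field: lon ⌊112.7029/20⌋ = 5 → F; lat ⌊84.6167/10⌋ = 8 → I.
Square: lon ⌊12.7029/2⌋ = 6; lat ⌊4.6167/1⌋ = 4.
Subsquare: lon ⌊0.7029/0.0833333⌋ = 8 → i; lat ⌊0.6167/0.0416667⌋ = 14 → o.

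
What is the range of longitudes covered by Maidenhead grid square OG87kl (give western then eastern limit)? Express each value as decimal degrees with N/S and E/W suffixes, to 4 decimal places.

Field O=14, G=6: +14·20° lon, +6·10° lat → SW at lon 100°, lat -30°.
Square 8, 7: +8·2° lon, +7·1° lat → SW at lon 116°, lat -23°.
Subsquare k=10, l=11: +10·0.0833333° lon, +11·0.0416667° lat → SW at lon 116.833°, lat -22.5417°.
Cell spans 0.0833333° lon × 0.0416667° lat.
west 116.8333° E, east 116.9167° E.

116.8333° E, 116.9167° E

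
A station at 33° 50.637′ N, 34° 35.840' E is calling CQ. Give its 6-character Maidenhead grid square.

KM73hu

Shift to the Maidenhead origin (180°W, 90°S): lon 214.5973, lat 123.8440.
Field (20°×10°, letters A–R): 214.5973/20 → 10 → K, 123.8440/10 → 12 → M; chars KM.
Square (2°×1°, digits 0–9): 14.5973/2 → 7, 3.8440/1 → 3; chars 73.
Subsquare (5′×2.5′, letters a–x): 0.5973/0.0833333 → 7 → h, 0.8440/0.0416667 → 20 → u; chars hu.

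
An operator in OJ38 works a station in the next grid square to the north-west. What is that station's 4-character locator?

Longitude square 3; −1 → 2.
Latitude square 8; +1 → 9.

OJ29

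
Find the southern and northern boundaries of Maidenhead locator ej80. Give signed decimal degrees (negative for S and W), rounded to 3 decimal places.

0.000, 1.000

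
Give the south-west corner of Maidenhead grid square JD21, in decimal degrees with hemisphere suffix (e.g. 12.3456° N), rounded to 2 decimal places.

Field J=9, D=3: +9·20° lon, +3·10° lat → SW at lon 0°, lat -60°.
Square 2, 1: +2·2° lon, +1·1° lat → SW at lon 4°, lat -59°.
latitude 59.00° S, longitude 4.00° E.

59.00° S, 4.00° E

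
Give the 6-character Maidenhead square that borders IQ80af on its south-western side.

Longitude subsquare a = 0; −1 → -1, wraps to 23 = x, carry into square.
Longitude square 8; −1 → 7.
Latitude subsquare f = 5; −1 → 4 = e.

IQ70xe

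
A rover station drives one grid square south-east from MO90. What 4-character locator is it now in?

NN09

Longitude square 9; +1 → 10, wraps to 0, carry into field.
Longitude field M = 12; +1 → 13 = N.
Latitude square 0; −1 → -1, wraps to 9, carry into field.
Latitude field O = 14; −1 → 13 = N.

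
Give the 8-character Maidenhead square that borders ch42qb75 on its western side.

CH42qb65

Longitude extended square 7; −1 → 6.
The latitude characters are unchanged.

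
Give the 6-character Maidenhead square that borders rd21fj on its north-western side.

Longitude subsquare f = 5; −1 → 4 = e.
Latitude subsquare j = 9; +1 → 10 = k.

RD21ek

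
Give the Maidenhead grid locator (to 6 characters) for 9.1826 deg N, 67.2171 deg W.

Shift to the Maidenhead origin (180°W, 90°S): lon 112.7829, lat 99.1826.
Field: lon ⌊112.7829/20⌋ = 5 → F; lat ⌊99.1826/10⌋ = 9 → J.
Square: lon ⌊12.7829/2⌋ = 6; lat ⌊9.1826/1⌋ = 9.
Subsquare: lon ⌊0.7829/0.0833333⌋ = 9 → j; lat ⌊0.1826/0.0416667⌋ = 4 → e.

FJ69je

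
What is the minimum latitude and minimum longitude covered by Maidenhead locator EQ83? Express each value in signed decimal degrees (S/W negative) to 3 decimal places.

Field E=4, Q=16: +4·20° lon, +16·10° lat → SW at lon -100°, lat 70°.
Square 8, 3: +8·2° lon, +3·1° lat → SW at lon -84°, lat 73°.
latitude 73.000, longitude -84.000.

73.000, -84.000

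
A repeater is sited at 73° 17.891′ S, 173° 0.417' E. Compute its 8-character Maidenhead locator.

RB66mq08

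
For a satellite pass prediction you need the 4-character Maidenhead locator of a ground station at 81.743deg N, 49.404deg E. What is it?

LR41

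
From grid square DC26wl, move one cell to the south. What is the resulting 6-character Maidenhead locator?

Latitude subsquare l = 11; −1 → 10 = k.
The longitude characters are unchanged.

DC26wk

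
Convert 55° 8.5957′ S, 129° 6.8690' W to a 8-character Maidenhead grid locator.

Offset from 180°W / 90°S: lon 50.88552°, lat 34.85674°.
Field: lon ⌊50.88552/20⌋ = 2 → C; lat ⌊34.85674/10⌋ = 3 → D.
Square: lon ⌊10.88552/2⌋ = 5; lat ⌊4.85674/1⌋ = 4.
Subsquare: lon ⌊0.88552/0.0833333⌋ = 10 → k; lat ⌊0.85674/0.0416667⌋ = 20 → u.
Extended square: lon ⌊0.05218/0.00833333⌋ = 6; lat ⌊0.02340/0.00416667⌋ = 5.

CD54ku65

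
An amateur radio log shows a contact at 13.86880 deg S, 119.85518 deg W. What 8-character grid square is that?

DH06bd71

Offset from 180°W / 90°S: lon 60.14482°, lat 76.13120°.
Field: lon ⌊60.14482/20⌋ = 3 → D; lat ⌊76.13120/10⌋ = 7 → H.
Square: lon ⌊0.14482/2⌋ = 0; lat ⌊6.13120/1⌋ = 6.
Subsquare: lon ⌊0.14482/0.0833333⌋ = 1 → b; lat ⌊0.13120/0.0416667⌋ = 3 → d.
Extended square: lon ⌊0.06149/0.00833333⌋ = 7; lat ⌊0.00620/0.00416667⌋ = 1.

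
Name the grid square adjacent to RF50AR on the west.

RF40xr

Longitude subsquare a = 0; −1 → -1, wraps to 23 = x, carry into square.
Longitude square 5; −1 → 4.
The latitude characters are unchanged.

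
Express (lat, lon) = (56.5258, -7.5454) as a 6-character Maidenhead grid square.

Offset from 180°W / 90°S: lon 172.4546°, lat 146.5258°.
Field (20°×10°, letters A–R): lon ⌊172.4546/20⌋ = 8 → I; lat ⌊146.5258/10⌋ = 14 → O.
Square (2°×1°, digits 0–9): lon ⌊12.4546/2⌋ = 6; lat ⌊6.5258/1⌋ = 6.
Subsquare (5′×2.5′, letters a–x): lon ⌊0.4546/0.0833333⌋ = 5 → f; lat ⌊0.5258/0.0416667⌋ = 12 → m.

IO66fm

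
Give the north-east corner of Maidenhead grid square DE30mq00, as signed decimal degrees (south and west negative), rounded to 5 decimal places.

Field D=3, E=4: +3·20° lon, +4·10° lat → SW at lon -120°, lat -50°.
Square 3, 0: +3·2° lon, +0·1° lat → SW at lon -114°, lat -50°.
Subsquare m=12, q=16: +12·0.0833333° lon, +16·0.0416667° lat → SW at lon -113°, lat -49.3333°.
Extended square 0, 0: +0·0.00833333° lon, +0·0.00416667° lat → SW at lon -113°, lat -49.3333°.
Cell spans 0.00833333° lon × 0.00416667° lat. NE corner is SW corner plus one full cell.
latitude -49.32917, longitude -112.99167.

-49.32917, -112.99167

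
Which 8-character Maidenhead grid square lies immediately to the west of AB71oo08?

Longitude extended square 0; −1 → -1, wraps to 9, carry into subsquare.
Longitude subsquare o = 14; −1 → 13 = n.
The latitude characters are unchanged.

AB71no98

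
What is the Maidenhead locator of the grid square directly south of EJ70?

Latitude square 0; −1 → -1, wraps to 9, carry into field.
Latitude field J = 9; −1 → 8 = I.
The longitude characters are unchanged.

EI79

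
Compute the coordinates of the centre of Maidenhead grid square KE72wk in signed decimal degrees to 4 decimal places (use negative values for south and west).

-47.5625, 35.8750

Field K=10, E=4: +10·20° lon, +4·10° lat → SW at lon 20°, lat -50°.
Square 7, 2: +7·2° lon, +2·1° lat → SW at lon 34°, lat -48°.
Subsquare w=22, k=10: +22·0.0833333° lon, +10·0.0416667° lat → SW at lon 35.8333°, lat -47.5833°.
Cell spans 0.0833333° lon × 0.0416667° lat. Centre is SW corner plus half of each.
latitude -47.5625, longitude 35.8750.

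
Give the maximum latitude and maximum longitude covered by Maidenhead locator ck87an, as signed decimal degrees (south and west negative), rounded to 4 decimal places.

17.5833, -123.9167

Field C=2, K=10: +2·20° lon, +10·10° lat → SW at lon -140°, lat 10°.
Square 8, 7: +8·2° lon, +7·1° lat → SW at lon -124°, lat 17°.
Subsquare a=0, n=13: +0·0.0833333° lon, +13·0.0416667° lat → SW at lon -124°, lat 17.5417°.
Cell spans 0.0833333° lon × 0.0416667° lat. NE corner is SW corner plus one full cell.
latitude 17.5833, longitude -123.9167.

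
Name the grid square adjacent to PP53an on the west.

Longitude subsquare a = 0; −1 → -1, wraps to 23 = x, carry into square.
Longitude square 5; −1 → 4.
The latitude characters are unchanged.

PP43xn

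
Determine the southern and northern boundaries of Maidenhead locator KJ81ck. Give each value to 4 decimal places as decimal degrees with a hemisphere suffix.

1.4167° N, 1.4583° N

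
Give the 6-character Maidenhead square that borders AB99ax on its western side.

AB89xx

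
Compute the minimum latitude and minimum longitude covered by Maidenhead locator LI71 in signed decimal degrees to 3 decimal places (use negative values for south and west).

Field L=11, I=8: +11·20° lon, +8·10° lat → SW at lon 40°, lat -10°.
Square 7, 1: +7·2° lon, +1·1° lat → SW at lon 54°, lat -9°.
latitude -9.000, longitude 54.000.

-9.000, 54.000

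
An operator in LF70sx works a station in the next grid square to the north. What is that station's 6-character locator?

LF71sa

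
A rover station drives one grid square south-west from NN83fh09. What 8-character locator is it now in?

NN83eh98

Longitude extended square 0; −1 → -1, wraps to 9, carry into subsquare.
Longitude subsquare f = 5; −1 → 4 = e.
Latitude extended square 9; −1 → 8.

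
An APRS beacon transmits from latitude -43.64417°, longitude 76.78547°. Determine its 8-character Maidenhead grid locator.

Offset from 180°W / 90°S: lon 256.78547°, lat 46.35583°.
Field: 256.78547/20 → 12 → M, 46.35583/10 → 4 → E; chars ME.
Square: 16.78547/2 → 8, 6.35583/1 → 6; chars 86.
Subsquare: 0.78547/0.0833333 → 9 → j, 0.35583/0.0416667 → 8 → i; chars ji.
Extended square: 0.03547/0.00833333 → 4, 0.02250/0.00416667 → 5; chars 45.

ME86ji45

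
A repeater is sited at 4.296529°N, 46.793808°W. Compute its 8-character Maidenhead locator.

Add 180° to longitude and 90° to latitude: 133.20619, 94.29653.
Field (20°×10°, letters A–R): lon ⌊133.20619/20⌋ = 6 → G; lat ⌊94.29653/10⌋ = 9 → J.
Square (2°×1°, digits 0–9): lon ⌊13.20619/2⌋ = 6; lat ⌊4.29653/1⌋ = 4.
Subsquare (5′×2.5′, letters a–x): lon ⌊1.20619/0.0833333⌋ = 14 → o; lat ⌊0.29653/0.0416667⌋ = 7 → h.
Extended square (30″×15″, digits 0–9): lon ⌊0.03953/0.00833333⌋ = 4; lat ⌊0.00486/0.00416667⌋ = 1.

GJ64oh41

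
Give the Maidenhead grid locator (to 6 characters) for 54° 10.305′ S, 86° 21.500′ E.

ND35et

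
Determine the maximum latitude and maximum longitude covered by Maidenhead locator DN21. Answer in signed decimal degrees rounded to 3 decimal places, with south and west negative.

42.000, -114.000

Field D=3, N=13: +3·20° lon, +13·10° lat → SW at lon -120°, lat 40°.
Square 2, 1: +2·2° lon, +1·1° lat → SW at lon -116°, lat 41°.
Cell spans 2° lon × 1° lat. NE corner is SW corner plus one full cell.
latitude 42.000, longitude -114.000.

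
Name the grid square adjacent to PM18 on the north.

PM19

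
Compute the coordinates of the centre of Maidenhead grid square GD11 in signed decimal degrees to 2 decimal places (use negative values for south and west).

-58.50, -57.00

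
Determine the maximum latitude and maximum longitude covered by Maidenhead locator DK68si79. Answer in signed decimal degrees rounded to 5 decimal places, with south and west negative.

Field D=3, K=10: +3·20° lon, +10·10° lat → SW at lon -120°, lat 10°.
Square 6, 8: +6·2° lon, +8·1° lat → SW at lon -108°, lat 18°.
Subsquare s=18, i=8: +18·0.0833333° lon, +8·0.0416667° lat → SW at lon -106.5°, lat 18.3333°.
Extended square 7, 9: +7·0.00833333° lon, +9·0.00416667° lat → SW at lon -106.442°, lat 18.3708°.
Cell spans 0.00833333° lon × 0.00416667° lat. NE corner is SW corner plus one full cell.
latitude 18.37500, longitude -106.43333.

18.37500, -106.43333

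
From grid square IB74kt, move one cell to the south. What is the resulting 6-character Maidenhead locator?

IB74ks

Latitude subsquare t = 19; −1 → 18 = s.
The longitude characters are unchanged.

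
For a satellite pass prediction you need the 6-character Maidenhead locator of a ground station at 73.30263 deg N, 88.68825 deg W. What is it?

Offset from 180°W / 90°S: lon 91.3118°, lat 163.3026°.
Field: 91.3118/20 → 4 → E, 163.3026/10 → 16 → Q; chars EQ.
Square: 11.3118/2 → 5, 3.3026/1 → 3; chars 53.
Subsquare: 1.3118/0.0833333 → 15 → p, 0.3026/0.0416667 → 7 → h; chars ph.

EQ53ph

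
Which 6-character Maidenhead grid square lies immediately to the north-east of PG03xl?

PG13am

Longitude subsquare x = 23; +1 → 24, wraps to 0 = a, carry into square.
Longitude square 0; +1 → 1.
Latitude subsquare l = 11; +1 → 12 = m.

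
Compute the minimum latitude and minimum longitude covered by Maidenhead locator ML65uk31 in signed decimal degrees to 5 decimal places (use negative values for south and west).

25.42083, 73.69167

Field M=12, L=11: +12·20° lon, +11·10° lat → SW at lon 60°, lat 20°.
Square 6, 5: +6·2° lon, +5·1° lat → SW at lon 72°, lat 25°.
Subsquare u=20, k=10: +20·0.0833333° lon, +10·0.0416667° lat → SW at lon 73.6667°, lat 25.4167°.
Extended square 3, 1: +3·0.00833333° lon, +1·0.00416667° lat → SW at lon 73.6917°, lat 25.4208°.
latitude 25.42083, longitude 73.69167.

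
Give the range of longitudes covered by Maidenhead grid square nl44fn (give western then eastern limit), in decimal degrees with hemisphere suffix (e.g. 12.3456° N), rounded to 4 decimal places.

88.4167° E, 88.5000° E

Field N=13, L=11: +13·20° lon, +11·10° lat → SW at lon 80°, lat 20°.
Square 4, 4: +4·2° lon, +4·1° lat → SW at lon 88°, lat 24°.
Subsquare f=5, n=13: +5·0.0833333° lon, +13·0.0416667° lat → SW at lon 88.4167°, lat 24.5417°.
Cell spans 0.0833333° lon × 0.0416667° lat.
west 88.4167° E, east 88.5000° E.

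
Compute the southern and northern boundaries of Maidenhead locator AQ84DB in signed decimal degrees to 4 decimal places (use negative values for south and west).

74.0417, 74.0833

Field A=0, Q=16: +0·20° lon, +16·10° lat → SW at lon -180°, lat 70°.
Square 8, 4: +8·2° lon, +4·1° lat → SW at lon -164°, lat 74°.
Subsquare d=3, b=1: +3·0.0833333° lon, +1·0.0416667° lat → SW at lon -163.75°, lat 74.0417°.
Cell spans 0.0833333° lon × 0.0416667° lat.
south 74.0417, north 74.0833.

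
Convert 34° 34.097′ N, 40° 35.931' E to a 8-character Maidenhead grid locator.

LM04hn16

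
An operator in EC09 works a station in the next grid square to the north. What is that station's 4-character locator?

ED00

Latitude square 9; +1 → 10, wraps to 0, carry into field.
Latitude field C = 2; +1 → 3 = D.
The longitude characters are unchanged.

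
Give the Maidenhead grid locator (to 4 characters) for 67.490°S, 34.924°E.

KC72

Offset from 180°W / 90°S: lon 214.92°, lat 22.51°.
Field: lon ⌊214.92/20⌋ = 10 → K; lat ⌊22.51/10⌋ = 2 → C.
Square: lon ⌊14.92/2⌋ = 7; lat ⌊2.51/1⌋ = 2.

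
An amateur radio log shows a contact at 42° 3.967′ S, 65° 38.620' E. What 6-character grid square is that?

Offset from 180°W / 90°S: lon 245.6437°, lat 47.9339°.
Field (20°×10°, letters A–R): 245.6437/20 → 12 → M, 47.9339/10 → 4 → E; chars ME.
Square (2°×1°, digits 0–9): 5.6437/2 → 2, 7.9339/1 → 7; chars 27.
Subsquare (5′×2.5′, letters a–x): 1.6437/0.0833333 → 19 → t, 0.9339/0.0416667 → 22 → w; chars tw.

ME27tw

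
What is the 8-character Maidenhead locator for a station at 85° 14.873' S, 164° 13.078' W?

AA74vs30

Add 180° to longitude and 90° to latitude: 15.78203, 4.75212.
Field: 15.78203/20 → 0 → A, 4.75212/10 → 0 → A; chars AA.
Square: 15.78203/2 → 7, 4.75212/1 → 4; chars 74.
Subsquare: 1.78203/0.0833333 → 21 → v, 0.75212/0.0416667 → 18 → s; chars vs.
Extended square: 0.03203/0.00833333 → 3, 0.00212/0.00416667 → 0; chars 30.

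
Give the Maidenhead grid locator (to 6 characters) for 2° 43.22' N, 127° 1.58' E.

Offset from 180°W / 90°S: lon 307.0263°, lat 92.7203°.
Field: lon ⌊307.0263/20⌋ = 15 → P; lat ⌊92.7203/10⌋ = 9 → J.
Square: lon ⌊7.0263/2⌋ = 3; lat ⌊2.7203/1⌋ = 2.
Subsquare: lon ⌊1.0263/0.0833333⌋ = 12 → m; lat ⌊0.7203/0.0416667⌋ = 17 → r.

PJ32mr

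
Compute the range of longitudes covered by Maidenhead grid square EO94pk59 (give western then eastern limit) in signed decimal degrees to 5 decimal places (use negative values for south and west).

-80.70833, -80.70000

Field E=4, O=14: +4·20° lon, +14·10° lat → SW at lon -100°, lat 50°.
Square 9, 4: +9·2° lon, +4·1° lat → SW at lon -82°, lat 54°.
Subsquare p=15, k=10: +15·0.0833333° lon, +10·0.0416667° lat → SW at lon -80.75°, lat 54.4167°.
Extended square 5, 9: +5·0.00833333° lon, +9·0.00416667° lat → SW at lon -80.7083°, lat 54.4542°.
Cell spans 0.00833333° lon × 0.00416667° lat.
west -80.70833, east -80.70000.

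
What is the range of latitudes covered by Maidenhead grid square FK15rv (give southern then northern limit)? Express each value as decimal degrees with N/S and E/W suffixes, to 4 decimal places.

Field F=5, K=10: +5·20° lon, +10·10° lat → SW at lon -80°, lat 10°.
Square 1, 5: +1·2° lon, +5·1° lat → SW at lon -78°, lat 15°.
Subsquare r=17, v=21: +17·0.0833333° lon, +21·0.0416667° lat → SW at lon -76.5833°, lat 15.875°.
Cell spans 0.0833333° lon × 0.0416667° lat.
south 15.8750° N, north 15.9167° N.

15.8750° N, 15.9167° N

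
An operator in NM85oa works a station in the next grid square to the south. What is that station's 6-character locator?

NM84ox

Latitude subsquare a = 0; −1 → -1, wraps to 23 = x, carry into square.
Latitude square 5; −1 → 4.
The longitude characters are unchanged.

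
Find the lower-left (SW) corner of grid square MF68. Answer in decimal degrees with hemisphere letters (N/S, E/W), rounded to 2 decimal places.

32.00° S, 72.00° E

Field M=12, F=5: +12·20° lon, +5·10° lat → SW at lon 60°, lat -40°.
Square 6, 8: +6·2° lon, +8·1° lat → SW at lon 72°, lat -32°.
latitude 32.00° S, longitude 72.00° E.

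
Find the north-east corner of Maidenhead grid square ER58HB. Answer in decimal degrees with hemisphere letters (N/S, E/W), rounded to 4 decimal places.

Field E=4, R=17: +4·20° lon, +17·10° lat → SW at lon -100°, lat 80°.
Square 5, 8: +5·2° lon, +8·1° lat → SW at lon -90°, lat 88°.
Subsquare h=7, b=1: +7·0.0833333° lon, +1·0.0416667° lat → SW at lon -89.4167°, lat 88.0417°.
Cell spans 0.0833333° lon × 0.0416667° lat. NE corner is SW corner plus one full cell.
latitude 88.0833° N, longitude 89.3333° W.

88.0833° N, 89.3333° W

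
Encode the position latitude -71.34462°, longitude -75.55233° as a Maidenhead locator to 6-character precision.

Add 180° to longitude and 90° to latitude: 104.4477, 18.6554.
Field: 104.4477/20 → 5 → F, 18.6554/10 → 1 → B; chars FB.
Square: 4.4477/2 → 2, 8.6554/1 → 8; chars 28.
Subsquare: 0.4477/0.0833333 → 5 → f, 0.6554/0.0416667 → 15 → p; chars fp.

FB28fp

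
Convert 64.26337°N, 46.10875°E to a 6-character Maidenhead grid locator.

LP34bg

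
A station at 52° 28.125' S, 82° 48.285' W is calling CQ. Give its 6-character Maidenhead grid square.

ED87om

Offset from 180°W / 90°S: lon 97.1953°, lat 37.5312°.
Field: 97.1953/20 → 4 → E, 37.5312/10 → 3 → D; chars ED.
Square: 17.1953/2 → 8, 7.5312/1 → 7; chars 87.
Subsquare: 1.1953/0.0833333 → 14 → o, 0.5312/0.0416667 → 12 → m; chars om.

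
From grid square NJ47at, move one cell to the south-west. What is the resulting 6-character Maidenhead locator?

NJ37xs

Longitude subsquare a = 0; −1 → -1, wraps to 23 = x, carry into square.
Longitude square 4; −1 → 3.
Latitude subsquare t = 19; −1 → 18 = s.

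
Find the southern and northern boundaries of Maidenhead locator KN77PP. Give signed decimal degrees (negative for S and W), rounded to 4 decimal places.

47.6250, 47.6667

Field K=10, N=13: +10·20° lon, +13·10° lat → SW at lon 20°, lat 40°.
Square 7, 7: +7·2° lon, +7·1° lat → SW at lon 34°, lat 47°.
Subsquare p=15, p=15: +15·0.0833333° lon, +15·0.0416667° lat → SW at lon 35.25°, lat 47.625°.
Cell spans 0.0833333° lon × 0.0416667° lat.
south 47.6250, north 47.6667.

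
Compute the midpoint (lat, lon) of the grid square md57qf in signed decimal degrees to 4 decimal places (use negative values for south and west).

Field M=12, D=3: +12·20° lon, +3·10° lat → SW at lon 60°, lat -60°.
Square 5, 7: +5·2° lon, +7·1° lat → SW at lon 70°, lat -53°.
Subsquare q=16, f=5: +16·0.0833333° lon, +5·0.0416667° lat → SW at lon 71.3333°, lat -52.7917°.
Cell spans 0.0833333° lon × 0.0416667° lat. Centre is SW corner plus half of each.
latitude -52.7708, longitude 71.3750.

-52.7708, 71.3750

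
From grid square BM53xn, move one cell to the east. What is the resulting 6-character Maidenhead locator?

BM63an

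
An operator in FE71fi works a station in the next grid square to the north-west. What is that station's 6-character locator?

Longitude subsquare f = 5; −1 → 4 = e.
Latitude subsquare i = 8; +1 → 9 = j.

FE71ej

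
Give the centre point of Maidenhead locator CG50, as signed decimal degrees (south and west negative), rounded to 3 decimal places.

Field C=2, G=6: +2·20° lon, +6·10° lat → SW at lon -140°, lat -30°.
Square 5, 0: +5·2° lon, +0·1° lat → SW at lon -130°, lat -30°.
Cell spans 2° lon × 1° lat. Centre is SW corner plus half of each.
latitude -29.500, longitude -129.000.

-29.500, -129.000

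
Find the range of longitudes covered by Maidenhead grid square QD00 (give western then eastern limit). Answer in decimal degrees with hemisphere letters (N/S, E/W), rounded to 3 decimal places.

140.000° E, 142.000° E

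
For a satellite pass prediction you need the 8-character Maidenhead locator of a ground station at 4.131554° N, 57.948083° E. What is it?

LJ84xd31

Offset from 180°W / 90°S: lon 237.94808°, lat 94.13155°.
Field (20°×10°, letters A–R): lon ⌊237.94808/20⌋ = 11 → L; lat ⌊94.13155/10⌋ = 9 → J.
Square (2°×1°, digits 0–9): lon ⌊17.94808/2⌋ = 8; lat ⌊4.13155/1⌋ = 4.
Subsquare (5′×2.5′, letters a–x): lon ⌊1.94808/0.0833333⌋ = 23 → x; lat ⌊0.13155/0.0416667⌋ = 3 → d.
Extended square (30″×15″, digits 0–9): lon ⌊0.03142/0.00833333⌋ = 3; lat ⌊0.00655/0.00416667⌋ = 1.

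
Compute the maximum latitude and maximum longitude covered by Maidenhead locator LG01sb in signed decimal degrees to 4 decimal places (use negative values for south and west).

Field L=11, G=6: +11·20° lon, +6·10° lat → SW at lon 40°, lat -30°.
Square 0, 1: +0·2° lon, +1·1° lat → SW at lon 40°, lat -29°.
Subsquare s=18, b=1: +18·0.0833333° lon, +1·0.0416667° lat → SW at lon 41.5°, lat -28.9583°.
Cell spans 0.0833333° lon × 0.0416667° lat. NE corner is SW corner plus one full cell.
latitude -28.9167, longitude 41.5833.

-28.9167, 41.5833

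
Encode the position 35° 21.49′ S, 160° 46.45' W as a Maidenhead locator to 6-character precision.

AF94op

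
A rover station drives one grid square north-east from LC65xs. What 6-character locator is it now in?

LC75at

Longitude subsquare x = 23; +1 → 24, wraps to 0 = a, carry into square.
Longitude square 6; +1 → 7.
Latitude subsquare s = 18; +1 → 19 = t.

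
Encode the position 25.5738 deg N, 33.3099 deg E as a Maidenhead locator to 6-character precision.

KL65pn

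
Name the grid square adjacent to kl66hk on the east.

KL66ik

Longitude subsquare h = 7; +1 → 8 = i.
The latitude characters are unchanged.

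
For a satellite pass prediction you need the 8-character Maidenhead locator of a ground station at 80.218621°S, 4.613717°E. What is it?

JA29hs37

Shift to the Maidenhead origin (180°W, 90°S): lon 184.61372, lat 9.78138.
Field: lon ⌊184.61372/20⌋ = 9 → J; lat ⌊9.78138/10⌋ = 0 → A.
Square: lon ⌊4.61372/2⌋ = 2; lat ⌊9.78138/1⌋ = 9.
Subsquare: lon ⌊0.61372/0.0833333⌋ = 7 → h; lat ⌊0.78138/0.0416667⌋ = 18 → s.
Extended square: lon ⌊0.03038/0.00833333⌋ = 3; lat ⌊0.03138/0.00416667⌋ = 7.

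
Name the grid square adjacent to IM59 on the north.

IN50

Latitude square 9; +1 → 10, wraps to 0, carry into field.
Latitude field M = 12; +1 → 13 = N.
The longitude characters are unchanged.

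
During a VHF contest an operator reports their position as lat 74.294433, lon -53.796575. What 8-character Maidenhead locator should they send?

Add 180° to longitude and 90° to latitude: 126.20343, 164.29443.
Field: lon ⌊126.20343/20⌋ = 6 → G; lat ⌊164.29443/10⌋ = 16 → Q.
Square: lon ⌊6.20343/2⌋ = 3; lat ⌊4.29443/1⌋ = 4.
Subsquare: lon ⌊0.20343/0.0833333⌋ = 2 → c; lat ⌊0.29443/0.0416667⌋ = 7 → h.
Extended square: lon ⌊0.03676/0.00833333⌋ = 4; lat ⌊0.00277/0.00416667⌋ = 0.

GQ34ch40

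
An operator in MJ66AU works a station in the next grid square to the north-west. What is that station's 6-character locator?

Longitude subsquare a = 0; −1 → -1, wraps to 23 = x, carry into square.
Longitude square 6; −1 → 5.
Latitude subsquare u = 20; +1 → 21 = v.

MJ56xv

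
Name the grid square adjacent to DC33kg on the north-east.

Longitude subsquare k = 10; +1 → 11 = l.
Latitude subsquare g = 6; +1 → 7 = h.

DC33lh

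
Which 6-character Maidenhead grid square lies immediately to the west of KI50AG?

KI40xg

Longitude subsquare a = 0; −1 → -1, wraps to 23 = x, carry into square.
Longitude square 5; −1 → 4.
The latitude characters are unchanged.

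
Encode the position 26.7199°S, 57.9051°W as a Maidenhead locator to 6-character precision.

GG13bg

Add 180° to longitude and 90° to latitude: 122.0949, 63.2801.
Field: 122.0949/20 → 6 → G, 63.2801/10 → 6 → G; chars GG.
Square: 2.0949/2 → 1, 3.2801/1 → 3; chars 13.
Subsquare: 0.0949/0.0833333 → 1 → b, 0.2801/0.0416667 → 6 → g; chars bg.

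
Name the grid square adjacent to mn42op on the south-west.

MN42no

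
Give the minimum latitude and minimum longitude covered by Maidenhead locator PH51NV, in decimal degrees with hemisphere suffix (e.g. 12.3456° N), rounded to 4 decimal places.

Field P=15, H=7: +15·20° lon, +7·10° lat → SW at lon 120°, lat -20°.
Square 5, 1: +5·2° lon, +1·1° lat → SW at lon 130°, lat -19°.
Subsquare n=13, v=21: +13·0.0833333° lon, +21·0.0416667° lat → SW at lon 131.083°, lat -18.125°.
latitude 18.1250° S, longitude 131.0833° E.

18.1250° S, 131.0833° E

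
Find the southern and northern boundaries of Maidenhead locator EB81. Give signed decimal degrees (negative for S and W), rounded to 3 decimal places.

Field E=4, B=1: +4·20° lon, +1·10° lat → SW at lon -100°, lat -80°.
Square 8, 1: +8·2° lon, +1·1° lat → SW at lon -84°, lat -79°.
Cell spans 2° lon × 1° lat.
south -79.000, north -78.000.

-79.000, -78.000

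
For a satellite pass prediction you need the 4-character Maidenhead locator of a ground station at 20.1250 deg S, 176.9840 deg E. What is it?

RG89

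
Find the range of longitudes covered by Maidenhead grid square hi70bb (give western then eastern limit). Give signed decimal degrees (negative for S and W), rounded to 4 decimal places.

Field H=7, I=8: +7·20° lon, +8·10° lat → SW at lon -40°, lat -10°.
Square 7, 0: +7·2° lon, +0·1° lat → SW at lon -26°, lat -10°.
Subsquare b=1, b=1: +1·0.0833333° lon, +1·0.0416667° lat → SW at lon -25.9167°, lat -9.95833°.
Cell spans 0.0833333° lon × 0.0416667° lat.
west -25.9167, east -25.8333.

-25.9167, -25.8333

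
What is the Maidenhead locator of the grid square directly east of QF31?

QF41

Longitude square 3; +1 → 4.
The latitude characters are unchanged.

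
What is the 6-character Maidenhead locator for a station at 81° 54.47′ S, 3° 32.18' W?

Offset from 180°W / 90°S: lon 176.4637°, lat 8.0922°.
Field: 176.4637/20 → 8 → I, 8.0922/10 → 0 → A; chars IA.
Square: 16.4637/2 → 8, 8.0922/1 → 8; chars 88.
Subsquare: 0.4637/0.0833333 → 5 → f, 0.0922/0.0416667 → 2 → c; chars fc.

IA88fc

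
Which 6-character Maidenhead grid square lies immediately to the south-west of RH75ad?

Longitude subsquare a = 0; −1 → -1, wraps to 23 = x, carry into square.
Longitude square 7; −1 → 6.
Latitude subsquare d = 3; −1 → 2 = c.

RH65xc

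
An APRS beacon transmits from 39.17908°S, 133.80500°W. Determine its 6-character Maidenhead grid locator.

CF30ct

Add 180° to longitude and 90° to latitude: 46.1950, 50.8209.
Field: 46.1950/20 → 2 → C, 50.8209/10 → 5 → F; chars CF.
Square: 6.1950/2 → 3, 0.8209/1 → 0; chars 30.
Subsquare: 0.1950/0.0833333 → 2 → c, 0.8209/0.0416667 → 19 → t; chars ct.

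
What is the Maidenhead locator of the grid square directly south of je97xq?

JE97xp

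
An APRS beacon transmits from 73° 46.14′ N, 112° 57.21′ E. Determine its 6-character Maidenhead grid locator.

Add 180° to longitude and 90° to latitude: 292.9535, 163.7690.
Field: 292.9535/20 → 14 → O, 163.7690/10 → 16 → Q; chars OQ.
Square: 12.9535/2 → 6, 3.7690/1 → 3; chars 63.
Subsquare: 0.9535/0.0833333 → 11 → l, 0.7690/0.0416667 → 18 → s; chars ls.

OQ63ls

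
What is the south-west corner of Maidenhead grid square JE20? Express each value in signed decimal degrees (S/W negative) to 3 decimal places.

-50.000, 4.000

Field J=9, E=4: +9·20° lon, +4·10° lat → SW at lon 0°, lat -50°.
Square 2, 0: +2·2° lon, +0·1° lat → SW at lon 4°, lat -50°.
latitude -50.000, longitude 4.000.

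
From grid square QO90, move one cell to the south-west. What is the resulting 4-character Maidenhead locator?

Longitude square 9; −1 → 8.
Latitude square 0; −1 → -1, wraps to 9, carry into field.
Latitude field O = 14; −1 → 13 = N.

QN89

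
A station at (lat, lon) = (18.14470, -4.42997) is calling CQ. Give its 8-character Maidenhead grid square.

Add 180° to longitude and 90° to latitude: 175.57003, 108.14470.
Field: 175.57003/20 → 8 → I, 108.14470/10 → 10 → K; chars IK.
Square: 15.57003/2 → 7, 8.14470/1 → 8; chars 78.
Subsquare: 1.57003/0.0833333 → 18 → s, 0.14470/0.0416667 → 3 → d; chars sd.
Extended square: 0.07003/0.00833333 → 8, 0.01970/0.00416667 → 4; chars 84.

IK78sd84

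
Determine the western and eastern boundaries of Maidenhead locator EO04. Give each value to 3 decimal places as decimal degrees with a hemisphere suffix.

100.000° W, 98.000° W

Field E=4, O=14: +4·20° lon, +14·10° lat → SW at lon -100°, lat 50°.
Square 0, 4: +0·2° lon, +4·1° lat → SW at lon -100°, lat 54°.
Cell spans 2° lon × 1° lat.
west 100.000° W, east 98.000° W.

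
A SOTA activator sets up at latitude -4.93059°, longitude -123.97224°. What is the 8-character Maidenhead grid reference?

Offset from 180°W / 90°S: lon 56.02776°, lat 85.06941°.
Field: 56.02776/20 → 2 → C, 85.06941/10 → 8 → I; chars CI.
Square: 16.02776/2 → 8, 5.06941/1 → 5; chars 85.
Subsquare: 0.02776/0.0833333 → 0 → a, 0.06941/0.0416667 → 1 → b; chars ab.
Extended square: 0.02776/0.00833333 → 3, 0.02774/0.00416667 → 6; chars 36.

CI85ab36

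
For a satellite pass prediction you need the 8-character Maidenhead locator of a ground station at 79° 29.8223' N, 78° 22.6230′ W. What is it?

FQ09tl49

Add 180° to longitude and 90° to latitude: 101.62295, 169.49704.
Field: lon ⌊101.62295/20⌋ = 5 → F; lat ⌊169.49704/10⌋ = 16 → Q.
Square: lon ⌊1.62295/2⌋ = 0; lat ⌊9.49704/1⌋ = 9.
Subsquare: lon ⌊1.62295/0.0833333⌋ = 19 → t; lat ⌊0.49704/0.0416667⌋ = 11 → l.
Extended square: lon ⌊0.03962/0.00833333⌋ = 4; lat ⌊0.03871/0.00416667⌋ = 9.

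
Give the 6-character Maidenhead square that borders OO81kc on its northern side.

Latitude subsquare c = 2; +1 → 3 = d.
The longitude characters are unchanged.

OO81kd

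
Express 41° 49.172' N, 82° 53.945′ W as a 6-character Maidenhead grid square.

EN81nt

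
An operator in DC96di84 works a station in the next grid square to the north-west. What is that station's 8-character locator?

Longitude extended square 8; −1 → 7.
Latitude extended square 4; +1 → 5.

DC96di75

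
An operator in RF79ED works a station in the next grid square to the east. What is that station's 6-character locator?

Longitude subsquare e = 4; +1 → 5 = f.
The latitude characters are unchanged.

RF79fd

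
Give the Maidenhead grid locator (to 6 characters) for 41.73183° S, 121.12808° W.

CE98kg

Offset from 180°W / 90°S: lon 58.8719°, lat 48.2682°.
Field: 58.8719/20 → 2 → C, 48.2682/10 → 4 → E; chars CE.
Square: 18.8719/2 → 9, 8.2682/1 → 8; chars 98.
Subsquare: 0.8719/0.0833333 → 10 → k, 0.2682/0.0416667 → 6 → g; chars kg.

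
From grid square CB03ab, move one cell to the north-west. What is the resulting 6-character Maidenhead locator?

Longitude subsquare a = 0; −1 → -1, wraps to 23 = x, carry into square.
Longitude square 0; −1 → -1, wraps to 9, carry into field.
Longitude field C = 2; −1 → 1 = B.
Latitude subsquare b = 1; +1 → 2 = c.

BB93xc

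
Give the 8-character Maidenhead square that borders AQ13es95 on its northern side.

AQ13es96

Latitude extended square 5; +1 → 6.
The longitude characters are unchanged.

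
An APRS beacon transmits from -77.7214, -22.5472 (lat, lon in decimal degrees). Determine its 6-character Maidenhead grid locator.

Offset from 180°W / 90°S: lon 157.4528°, lat 12.2786°.
Field: lon ⌊157.4528/20⌋ = 7 → H; lat ⌊12.2786/10⌋ = 1 → B.
Square: lon ⌊17.4528/2⌋ = 8; lat ⌊2.2786/1⌋ = 2.
Subsquare: lon ⌊1.4528/0.0833333⌋ = 17 → r; lat ⌊0.2786/0.0416667⌋ = 6 → g.

HB82rg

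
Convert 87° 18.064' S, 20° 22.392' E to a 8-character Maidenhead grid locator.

KA02eq47

Offset from 180°W / 90°S: lon 200.37320°, lat 2.69893°.
Field (20°×10°, letters A–R): 200.37320/20 → 10 → K, 2.69893/10 → 0 → A; chars KA.
Square (2°×1°, digits 0–9): 0.37320/2 → 0, 2.69893/1 → 2; chars 02.
Subsquare (5′×2.5′, letters a–x): 0.37320/0.0833333 → 4 → e, 0.69893/0.0416667 → 16 → q; chars eq.
Extended square (30″×15″, digits 0–9): 0.03987/0.00833333 → 4, 0.03227/0.00416667 → 7; chars 47.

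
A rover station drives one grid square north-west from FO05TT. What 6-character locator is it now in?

Longitude subsquare t = 19; −1 → 18 = s.
Latitude subsquare t = 19; +1 → 20 = u.

FO05su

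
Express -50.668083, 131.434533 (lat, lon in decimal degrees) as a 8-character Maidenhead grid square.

Add 180° to longitude and 90° to latitude: 311.43453, 39.33192.
Field: lon ⌊311.43453/20⌋ = 15 → P; lat ⌊39.33192/10⌋ = 3 → D.
Square: lon ⌊11.43453/2⌋ = 5; lat ⌊9.33192/1⌋ = 9.
Subsquare: lon ⌊1.43453/0.0833333⌋ = 17 → r; lat ⌊0.33192/0.0416667⌋ = 7 → h.
Extended square: lon ⌊0.01787/0.00833333⌋ = 2; lat ⌊0.04025/0.00416667⌋ = 9.

PD59rh29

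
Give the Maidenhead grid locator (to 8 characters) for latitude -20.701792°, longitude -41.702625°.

Offset from 180°W / 90°S: lon 138.29737°, lat 69.29821°.
Field: 138.29737/20 → 6 → G, 69.29821/10 → 6 → G; chars GG.
Square: 18.29737/2 → 9, 9.29821/1 → 9; chars 99.
Subsquare: 0.29737/0.0833333 → 3 → d, 0.29821/0.0416667 → 7 → h; chars dh.
Extended square: 0.04737/0.00833333 → 5, 0.00654/0.00416667 → 1; chars 51.

GG99dh51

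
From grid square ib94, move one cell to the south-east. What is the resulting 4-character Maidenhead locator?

Longitude square 9; +1 → 10, wraps to 0, carry into field.
Longitude field I = 8; +1 → 9 = J.
Latitude square 4; −1 → 3.

JB03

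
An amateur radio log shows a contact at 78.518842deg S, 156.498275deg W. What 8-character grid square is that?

BB11sl05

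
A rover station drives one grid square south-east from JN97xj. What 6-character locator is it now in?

Longitude subsquare x = 23; +1 → 24, wraps to 0 = a, carry into square.
Longitude square 9; +1 → 10, wraps to 0, carry into field.
Longitude field J = 9; +1 → 10 = K.
Latitude subsquare j = 9; −1 → 8 = i.

KN07ai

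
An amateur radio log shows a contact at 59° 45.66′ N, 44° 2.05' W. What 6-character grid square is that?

GO79xs

Offset from 180°W / 90°S: lon 135.9658°, lat 149.7610°.
Field: 135.9658/20 → 6 → G, 149.7610/10 → 14 → O; chars GO.
Square: 15.9658/2 → 7, 9.7610/1 → 9; chars 79.
Subsquare: 1.9658/0.0833333 → 23 → x, 0.7610/0.0416667 → 18 → s; chars xs.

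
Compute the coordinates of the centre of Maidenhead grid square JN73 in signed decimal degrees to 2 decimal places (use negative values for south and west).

43.50, 15.00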